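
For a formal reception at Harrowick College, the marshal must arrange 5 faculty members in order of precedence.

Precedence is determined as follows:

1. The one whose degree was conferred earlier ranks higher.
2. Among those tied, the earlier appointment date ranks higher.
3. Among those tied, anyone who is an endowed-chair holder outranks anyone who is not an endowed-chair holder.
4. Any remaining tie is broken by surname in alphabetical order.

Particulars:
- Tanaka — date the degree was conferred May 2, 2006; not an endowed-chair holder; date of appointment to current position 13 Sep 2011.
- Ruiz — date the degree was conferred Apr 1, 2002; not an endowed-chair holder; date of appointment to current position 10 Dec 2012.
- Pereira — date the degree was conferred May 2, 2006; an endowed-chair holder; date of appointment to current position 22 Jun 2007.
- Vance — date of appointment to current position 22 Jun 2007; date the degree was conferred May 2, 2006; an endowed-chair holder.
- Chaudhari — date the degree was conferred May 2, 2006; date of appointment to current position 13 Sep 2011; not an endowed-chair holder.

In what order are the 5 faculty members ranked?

Ruiz, Pereira, Vance, Chaudhari, Tanaka

By date the degree was conferred (earlier first): Ruiz (Apr 1, 2002); then Pereira, Vance, Chaudhari and Tanaka (each May 2, 2006).
Among Pereira, Vance, Chaudhari and Tanaka, by date of appointment to current position (earlier first): Pereira and Vance (22 Jun 2007) before Chaudhari and Tanaka (13 Sep 2011).
Pereira and Vance are each an endowed-chair holder, so the next rule applies.
Among Pereira and Vance, alphabetically by surname: Pereira before Vance.
Chaudhari and Tanaka are each not an endowed-chair holder, so the next rule applies.
Among Chaudhari and Tanaka, alphabetically by surname: Chaudhari before Tanaka.
Full order: Ruiz, Pereira, Vance, Chaudhari, Tanaka.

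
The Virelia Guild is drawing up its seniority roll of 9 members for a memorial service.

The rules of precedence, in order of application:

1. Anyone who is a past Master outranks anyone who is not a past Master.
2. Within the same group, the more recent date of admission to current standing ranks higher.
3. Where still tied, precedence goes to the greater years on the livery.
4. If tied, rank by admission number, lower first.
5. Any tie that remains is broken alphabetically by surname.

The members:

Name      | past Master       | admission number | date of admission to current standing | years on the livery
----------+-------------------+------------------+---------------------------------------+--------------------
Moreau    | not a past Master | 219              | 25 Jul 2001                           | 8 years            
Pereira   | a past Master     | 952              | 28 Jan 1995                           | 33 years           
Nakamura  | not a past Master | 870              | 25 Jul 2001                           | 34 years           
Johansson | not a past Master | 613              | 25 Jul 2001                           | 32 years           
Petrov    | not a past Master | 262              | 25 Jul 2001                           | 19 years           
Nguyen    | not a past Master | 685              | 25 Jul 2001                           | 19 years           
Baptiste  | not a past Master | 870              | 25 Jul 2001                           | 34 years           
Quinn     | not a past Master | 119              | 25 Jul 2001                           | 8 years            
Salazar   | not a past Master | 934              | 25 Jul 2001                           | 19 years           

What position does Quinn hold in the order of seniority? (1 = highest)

By the first rule: Pereira (a past Master); then Baptiste, Nakamura, Johansson, Petrov, Nguyen, Salazar, Quinn and Moreau (each not a past Master).
Baptiste, Nakamura, Johansson, Petrov, Nguyen, Salazar, Quinn and Moreau all have date of admission to current standing 25 Jul 2001, so the next rule applies.
Among Baptiste, Nakamura, Johansson, Petrov, Nguyen, Salazar, Quinn and Moreau, by years on the livery (higher first): Baptiste and Nakamura (34 years) before Johansson (32 years) before Petrov, Nguyen and Salazar (19 years) before Quinn and Moreau (8 years).
Baptiste and Nakamura both have admission number 870, so the next rule applies.
Among Baptiste and Nakamura, alphabetically by surname: Baptiste before Nakamura.
Among Petrov, Nguyen and Salazar, by admission number (lower first): Petrov (262) before Nguyen (685) before Salazar (934).
Among Quinn and Moreau, by admission number (lower first): Quinn (119) before Moreau (219).
Order: Pereira, Baptiste, Nakamura, Johansson, Petrov, Nguyen, Salazar, Quinn, Moreau. So position 8.

8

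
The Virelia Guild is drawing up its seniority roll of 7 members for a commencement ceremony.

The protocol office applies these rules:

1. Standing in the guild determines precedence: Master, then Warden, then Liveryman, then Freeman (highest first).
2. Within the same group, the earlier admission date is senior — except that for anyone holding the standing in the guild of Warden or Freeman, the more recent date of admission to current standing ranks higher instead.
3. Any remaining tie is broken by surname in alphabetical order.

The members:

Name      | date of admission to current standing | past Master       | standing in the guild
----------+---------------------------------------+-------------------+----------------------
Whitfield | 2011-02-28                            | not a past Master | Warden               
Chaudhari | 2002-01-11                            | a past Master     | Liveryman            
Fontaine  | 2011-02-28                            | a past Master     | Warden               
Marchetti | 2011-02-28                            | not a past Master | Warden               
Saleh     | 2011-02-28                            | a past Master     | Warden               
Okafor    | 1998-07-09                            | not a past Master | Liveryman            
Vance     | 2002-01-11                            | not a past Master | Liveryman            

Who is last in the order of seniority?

By standing in the guild: Fontaine, Marchetti, Saleh and Whitfield (Warden); then Okafor, Chaudhari and Vance (Liveryman).
Fontaine, Marchetti, Saleh and Whitfield all have date of admission to current standing 2011-02-28, so the next rule applies.
Among Fontaine, Marchetti, Saleh and Whitfield, alphabetically by surname: Fontaine before Marchetti before Saleh before Whitfield.
Among Okafor, Chaudhari and Vance, by date of admission to current standing (earlier first): Okafor (1998-07-09) before Chaudhari and Vance (2002-01-11).
Among Chaudhari and Vance, alphabetically by surname: Chaudhari before Vance.
Order: Fontaine, Marchetti, Saleh, Whitfield, Okafor, Chaudhari, Vance.

Vance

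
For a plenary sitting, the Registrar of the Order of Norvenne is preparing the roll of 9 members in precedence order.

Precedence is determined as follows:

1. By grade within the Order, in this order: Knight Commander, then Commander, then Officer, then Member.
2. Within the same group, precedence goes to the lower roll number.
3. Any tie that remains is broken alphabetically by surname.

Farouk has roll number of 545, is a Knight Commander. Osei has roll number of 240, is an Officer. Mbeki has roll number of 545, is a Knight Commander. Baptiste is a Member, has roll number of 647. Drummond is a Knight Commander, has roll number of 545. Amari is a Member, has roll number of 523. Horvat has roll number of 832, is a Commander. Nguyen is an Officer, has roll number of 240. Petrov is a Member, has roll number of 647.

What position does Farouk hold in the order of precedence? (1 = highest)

2

By grade within the Order: Drummond, Farouk and Mbeki (Knight Commander); then Horvat (Commander); then Nguyen and Osei (Officer); then Amari, Baptiste and Petrov (Member).
Drummond, Farouk and Mbeki all have roll number 545, so the next rule applies.
Among Drummond, Farouk and Mbeki, alphabetically by surname: Drummond before Farouk before Mbeki.
Nguyen and Osei both have roll number 240, so the next rule applies.
Among Nguyen and Osei, alphabetically by surname: Nguyen before Osei.
Among Amari, Baptiste and Petrov, by roll number (lower first): Amari (523) before Baptiste and Petrov (647).
Among Baptiste and Petrov, alphabetically by surname: Baptiste before Petrov.
Order: Drummond, Farouk, Mbeki, Horvat, Nguyen, Osei, Amari, Baptiste, Petrov. So position 2.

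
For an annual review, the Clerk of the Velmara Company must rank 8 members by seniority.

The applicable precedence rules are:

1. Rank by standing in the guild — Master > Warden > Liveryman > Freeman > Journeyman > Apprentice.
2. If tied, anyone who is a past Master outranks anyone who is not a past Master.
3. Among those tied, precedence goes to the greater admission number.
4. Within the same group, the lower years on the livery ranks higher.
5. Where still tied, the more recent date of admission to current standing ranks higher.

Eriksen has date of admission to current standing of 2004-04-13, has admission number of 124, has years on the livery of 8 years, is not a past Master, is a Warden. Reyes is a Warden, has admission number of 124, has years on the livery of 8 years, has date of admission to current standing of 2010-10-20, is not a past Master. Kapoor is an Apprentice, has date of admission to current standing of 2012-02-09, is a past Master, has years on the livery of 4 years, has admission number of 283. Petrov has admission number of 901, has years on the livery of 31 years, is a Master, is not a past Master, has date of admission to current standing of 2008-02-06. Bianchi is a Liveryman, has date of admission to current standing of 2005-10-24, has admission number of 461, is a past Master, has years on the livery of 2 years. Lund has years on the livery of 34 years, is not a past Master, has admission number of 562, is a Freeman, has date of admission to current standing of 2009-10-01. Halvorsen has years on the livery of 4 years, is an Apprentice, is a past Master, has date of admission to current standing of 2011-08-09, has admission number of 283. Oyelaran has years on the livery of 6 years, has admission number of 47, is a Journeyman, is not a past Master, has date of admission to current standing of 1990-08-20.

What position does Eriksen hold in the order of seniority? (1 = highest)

By standing in the guild: Petrov (Master); then Reyes and Eriksen (Warden); then Bianchi (Liveryman); then Lund (Freeman); then Oyelaran (Journeyman); then Kapoor and Halvorsen (Apprentice).
Reyes and Eriksen are each not a past Master, so the next rule applies.
Reyes and Eriksen both have admission number 124, so the next rule applies.
Reyes and Eriksen both have years on the livery 8 years, so the next rule applies.
Among Reyes and Eriksen, by date of admission to current standing (later first): Reyes (2010-10-20) before Eriksen (2004-04-13).
Kapoor and Halvorsen are each a past Master, so the next rule applies.
Kapoor and Halvorsen both have admission number 283, so the next rule applies.
Kapoor and Halvorsen both have years on the livery 4 years, so the next rule applies.
Among Kapoor and Halvorsen, by date of admission to current standing (later first): Kapoor (2012-02-09) before Halvorsen (2011-08-09).
Order: Petrov, Reyes, Eriksen, Bianchi, Lund, Oyelaran, Kapoor, Halvorsen. So position 3.

3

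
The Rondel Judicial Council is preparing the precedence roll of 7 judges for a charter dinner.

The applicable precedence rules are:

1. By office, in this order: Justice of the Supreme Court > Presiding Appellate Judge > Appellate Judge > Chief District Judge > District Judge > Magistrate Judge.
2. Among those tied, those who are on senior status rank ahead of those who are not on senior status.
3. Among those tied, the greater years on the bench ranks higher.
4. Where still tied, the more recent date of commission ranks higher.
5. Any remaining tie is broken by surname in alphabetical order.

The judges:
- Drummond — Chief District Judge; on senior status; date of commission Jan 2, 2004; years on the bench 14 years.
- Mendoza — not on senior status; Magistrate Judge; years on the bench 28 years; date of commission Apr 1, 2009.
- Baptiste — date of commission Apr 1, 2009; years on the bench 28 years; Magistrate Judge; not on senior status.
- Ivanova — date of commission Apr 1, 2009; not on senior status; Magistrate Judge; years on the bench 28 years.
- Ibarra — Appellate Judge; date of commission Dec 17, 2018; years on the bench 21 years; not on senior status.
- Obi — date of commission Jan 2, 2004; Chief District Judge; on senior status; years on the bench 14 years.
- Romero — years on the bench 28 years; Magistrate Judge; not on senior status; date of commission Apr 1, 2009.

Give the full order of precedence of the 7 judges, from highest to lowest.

Ibarra, Drummond, Obi, Baptiste, Ivanova, Mendoza, Romero

By office: Ibarra (Appellate Judge); then Drummond and Obi (Chief District Judge); then Baptiste, Ivanova, Mendoza and Romero (Magistrate Judge).
Drummond and Obi are each on senior status, so the next rule applies.
Drummond and Obi both have years on the bench 14 years, so the next rule applies.
Drummond and Obi both have date of commission Jan 2, 2004, so the next rule applies.
Among Drummond and Obi, alphabetically by surname: Drummond before Obi.
Baptiste, Ivanova, Mendoza and Romero are each not on senior status, so the next rule applies.
Baptiste, Ivanova, Mendoza and Romero all have years on the bench 28 years, so the next rule applies.
Baptiste, Ivanova, Mendoza and Romero all have date of commission Apr 1, 2009, so the next rule applies.
Among Baptiste, Ivanova, Mendoza and Romero, alphabetically by surname: Baptiste before Ivanova before Mendoza before Romero.
Full order: Ibarra, Drummond, Obi, Baptiste, Ivanova, Mendoza, Romero.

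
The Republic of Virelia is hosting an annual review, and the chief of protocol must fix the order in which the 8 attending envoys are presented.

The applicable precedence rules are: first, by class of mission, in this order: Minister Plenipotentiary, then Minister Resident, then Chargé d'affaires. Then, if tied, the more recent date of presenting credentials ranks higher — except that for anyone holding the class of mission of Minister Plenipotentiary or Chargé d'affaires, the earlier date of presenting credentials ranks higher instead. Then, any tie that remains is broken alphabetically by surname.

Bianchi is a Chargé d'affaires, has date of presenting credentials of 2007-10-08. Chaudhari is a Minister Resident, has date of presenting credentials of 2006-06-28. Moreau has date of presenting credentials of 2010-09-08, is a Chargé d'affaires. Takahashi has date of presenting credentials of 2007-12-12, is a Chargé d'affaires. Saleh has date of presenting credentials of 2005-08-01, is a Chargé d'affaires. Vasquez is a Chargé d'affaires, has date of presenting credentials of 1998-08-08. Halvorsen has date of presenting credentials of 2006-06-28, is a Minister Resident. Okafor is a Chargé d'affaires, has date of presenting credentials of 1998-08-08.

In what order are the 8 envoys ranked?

By class of mission: Chaudhari and Halvorsen (Minister Resident); then Okafor, Vasquez, Saleh, Bianchi, Takahashi and Moreau (Chargé d'affaires).
Chaudhari and Halvorsen both have date of presenting credentials 2006-06-28, so the next rule applies.
Among Chaudhari and Halvorsen, alphabetically by surname: Chaudhari before Halvorsen.
Among Okafor, Vasquez, Saleh, Bianchi, Takahashi and Moreau, by date of presenting credentials (earlier first) (reversed rule for this group): Okafor and Vasquez (1998-08-08) before Saleh (2005-08-01) before Bianchi (2007-10-08) before Takahashi (2007-12-12) before Moreau (2010-09-08).
Among Okafor and Vasquez, alphabetically by surname: Okafor before Vasquez.
Full order: Chaudhari, Halvorsen, Okafor, Vasquez, Saleh, Bianchi, Takahashi, Moreau.

Chaudhari, Halvorsen, Okafor, Vasquez, Saleh, Bianchi, Takahashi, Moreau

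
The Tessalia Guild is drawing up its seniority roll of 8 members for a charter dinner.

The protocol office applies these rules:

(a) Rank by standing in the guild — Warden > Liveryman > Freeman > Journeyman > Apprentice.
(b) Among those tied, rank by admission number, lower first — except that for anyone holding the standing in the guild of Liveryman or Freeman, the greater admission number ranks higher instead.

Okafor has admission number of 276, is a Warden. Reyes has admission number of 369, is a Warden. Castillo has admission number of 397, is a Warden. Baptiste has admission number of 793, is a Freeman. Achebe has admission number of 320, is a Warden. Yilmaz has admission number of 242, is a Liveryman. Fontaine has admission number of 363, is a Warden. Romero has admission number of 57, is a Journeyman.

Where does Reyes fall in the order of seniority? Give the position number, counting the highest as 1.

4

By standing in the guild: Okafor, Achebe, Fontaine, Reyes and Castillo (Warden); then Yilmaz (Liveryman); then Baptiste (Freeman); then Romero (Journeyman).
Among Okafor, Achebe, Fontaine, Reyes and Castillo, by admission number (lower first): Okafor (276) before Achebe (320) before Fontaine (363) before Reyes (369) before Castillo (397).
Order: Okafor, Achebe, Fontaine, Reyes, Castillo, Yilmaz, Baptiste, Romero. So position 4.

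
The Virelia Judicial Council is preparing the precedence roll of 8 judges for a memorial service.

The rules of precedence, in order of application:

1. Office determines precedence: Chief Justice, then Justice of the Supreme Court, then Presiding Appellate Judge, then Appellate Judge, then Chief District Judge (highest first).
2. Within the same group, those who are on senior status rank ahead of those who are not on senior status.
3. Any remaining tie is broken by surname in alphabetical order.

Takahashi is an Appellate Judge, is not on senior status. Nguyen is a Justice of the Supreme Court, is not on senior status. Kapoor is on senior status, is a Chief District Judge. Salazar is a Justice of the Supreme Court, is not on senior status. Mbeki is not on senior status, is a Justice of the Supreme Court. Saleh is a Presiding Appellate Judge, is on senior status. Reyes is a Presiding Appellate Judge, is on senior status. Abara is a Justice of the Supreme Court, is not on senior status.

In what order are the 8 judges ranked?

Abara, Mbeki, Nguyen, Salazar, Reyes, Saleh, Takahashi, Kapoor

By office: Abara, Mbeki, Nguyen and Salazar (Justice of the Supreme Court); then Reyes and Saleh (Presiding Appellate Judge); then Takahashi (Appellate Judge); then Kapoor (Chief District Judge).
Abara, Mbeki, Nguyen and Salazar are each not on senior status, so the next rule applies.
Among Abara, Mbeki, Nguyen and Salazar, alphabetically by surname: Abara before Mbeki before Nguyen before Salazar.
Reyes and Saleh are each on senior status, so the next rule applies.
Among Reyes and Saleh, alphabetically by surname: Reyes before Saleh.
Full order: Abara, Mbeki, Nguyen, Salazar, Reyes, Saleh, Takahashi, Kapoor.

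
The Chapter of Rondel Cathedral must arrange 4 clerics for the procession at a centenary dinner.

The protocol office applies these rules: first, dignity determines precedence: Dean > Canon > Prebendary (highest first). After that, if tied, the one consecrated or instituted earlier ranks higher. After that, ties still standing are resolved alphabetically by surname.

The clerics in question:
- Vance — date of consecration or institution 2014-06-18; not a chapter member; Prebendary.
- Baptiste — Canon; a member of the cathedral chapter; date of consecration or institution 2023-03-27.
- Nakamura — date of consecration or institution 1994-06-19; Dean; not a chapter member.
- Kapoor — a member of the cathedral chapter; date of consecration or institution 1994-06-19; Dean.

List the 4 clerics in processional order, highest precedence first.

Kapoor, Nakamura, Baptiste, Vance

By dignity: Kapoor and Nakamura (Dean); then Baptiste (Canon); then Vance (Prebendary).
Kapoor and Nakamura both have date of consecration or institution 1994-06-19, so the next rule applies.
Among Kapoor and Nakamura, alphabetically by surname: Kapoor before Nakamura.
Full order: Kapoor, Nakamura, Baptiste, Vance.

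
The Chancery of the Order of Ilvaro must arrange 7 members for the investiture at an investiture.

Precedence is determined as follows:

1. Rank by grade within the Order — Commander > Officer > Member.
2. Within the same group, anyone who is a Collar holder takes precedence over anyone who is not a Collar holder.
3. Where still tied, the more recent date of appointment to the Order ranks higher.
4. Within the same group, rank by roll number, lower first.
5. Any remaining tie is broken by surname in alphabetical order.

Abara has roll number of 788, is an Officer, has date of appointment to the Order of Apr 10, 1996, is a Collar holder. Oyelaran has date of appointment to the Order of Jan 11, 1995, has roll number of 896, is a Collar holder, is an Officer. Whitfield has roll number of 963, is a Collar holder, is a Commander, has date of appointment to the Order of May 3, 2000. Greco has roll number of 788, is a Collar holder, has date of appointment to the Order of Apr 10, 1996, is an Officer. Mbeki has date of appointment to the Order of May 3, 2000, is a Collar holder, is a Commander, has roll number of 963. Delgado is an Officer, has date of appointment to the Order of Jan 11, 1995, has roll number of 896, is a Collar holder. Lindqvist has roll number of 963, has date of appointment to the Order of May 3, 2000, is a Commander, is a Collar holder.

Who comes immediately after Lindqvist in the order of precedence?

By grade within the Order: Lindqvist, Mbeki and Whitfield (Commander); then Abara, Greco, Delgado and Oyelaran (Officer).
Lindqvist, Mbeki and Whitfield are each a Collar holder, so the next rule applies.
Lindqvist, Mbeki and Whitfield all have date of appointment to the Order May 3, 2000, so the next rule applies.
Lindqvist, Mbeki and Whitfield all have roll number 963, so the next rule applies.
Among Lindqvist, Mbeki and Whitfield, alphabetically by surname: Lindqvist before Mbeki before Whitfield.
Abara, Greco, Delgado and Oyelaran are each a Collar holder, so the next rule applies.
Among Abara, Greco, Delgado and Oyelaran, by date of appointment to the Order (later first): Abara and Greco (Apr 10, 1996) before Delgado and Oyelaran (Jan 11, 1995).
Abara and Greco both have roll number 788, so the next rule applies.
Among Abara and Greco, alphabetically by surname: Abara before Greco.
Delgado and Oyelaran both have roll number 896, so the next rule applies.
Among Delgado and Oyelaran, alphabetically by surname: Delgado before Oyelaran.
Order: Lindqvist, Mbeki, Whitfield, Abara, Greco, Delgado, Oyelaran.

Mbeki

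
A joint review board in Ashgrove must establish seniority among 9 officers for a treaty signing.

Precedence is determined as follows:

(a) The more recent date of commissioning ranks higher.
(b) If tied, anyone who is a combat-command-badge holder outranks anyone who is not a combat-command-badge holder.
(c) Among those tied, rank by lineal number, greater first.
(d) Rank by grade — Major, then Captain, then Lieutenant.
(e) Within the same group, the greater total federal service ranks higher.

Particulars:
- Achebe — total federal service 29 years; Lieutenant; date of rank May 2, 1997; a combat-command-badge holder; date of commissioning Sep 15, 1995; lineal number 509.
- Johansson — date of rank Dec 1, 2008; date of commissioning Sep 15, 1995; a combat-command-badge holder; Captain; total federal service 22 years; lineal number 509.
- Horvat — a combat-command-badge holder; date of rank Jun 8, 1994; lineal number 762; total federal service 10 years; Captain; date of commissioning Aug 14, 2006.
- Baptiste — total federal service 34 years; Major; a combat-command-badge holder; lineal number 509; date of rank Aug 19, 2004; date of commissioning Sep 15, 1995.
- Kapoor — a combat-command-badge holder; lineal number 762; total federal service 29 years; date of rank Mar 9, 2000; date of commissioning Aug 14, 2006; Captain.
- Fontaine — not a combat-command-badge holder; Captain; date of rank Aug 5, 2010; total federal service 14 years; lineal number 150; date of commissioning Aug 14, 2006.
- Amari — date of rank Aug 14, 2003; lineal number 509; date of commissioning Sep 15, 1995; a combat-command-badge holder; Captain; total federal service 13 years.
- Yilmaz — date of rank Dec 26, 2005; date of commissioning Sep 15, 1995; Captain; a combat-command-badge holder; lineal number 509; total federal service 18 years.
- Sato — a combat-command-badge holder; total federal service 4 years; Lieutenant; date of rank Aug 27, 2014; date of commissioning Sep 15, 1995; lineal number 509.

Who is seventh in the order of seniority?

By date of commissioning (later first): Kapoor, Horvat and Fontaine (each Aug 14, 2006); then Baptiste, Johansson, Yilmaz, Amari, Achebe and Sato (each Sep 15, 1995).
Among Kapoor, Horvat and Fontaine, a combat-command-badge holder before not a combat-command-badge holder: Kapoor and Horvat (a combat-command-badge holder) before Fontaine (not a combat-command-badge holder).
Kapoor and Horvat both have lineal number 762, so the next rule applies.
Kapoor and Horvat are each Captain, so the next rule applies.
Among Kapoor and Horvat, by total federal service (higher first): Kapoor (29 years) before Horvat (10 years).
Baptiste, Johansson, Yilmaz, Amari, Achebe and Sato are each a combat-command-badge holder, so the next rule applies.
Baptiste, Johansson, Yilmaz, Amari, Achebe and Sato all have lineal number 509, so the next rule applies.
Among Baptiste, Johansson, Yilmaz, Amari, Achebe and Sato, by grade: Baptiste (Major) before Johansson, Yilmaz and Amari (Captain) before Achebe and Sato (Lieutenant).
Among Johansson, Yilmaz and Amari, by total federal service (higher first): Johansson (22 years) before Yilmaz (18 years) before Amari (13 years).
Among Achebe and Sato, by total federal service (higher first): Achebe (29 years) before Sato (4 years).
Order: Kapoor, Horvat, Fontaine, Baptiste, Johansson, Yilmaz, Amari, Achebe, Sato.

Amari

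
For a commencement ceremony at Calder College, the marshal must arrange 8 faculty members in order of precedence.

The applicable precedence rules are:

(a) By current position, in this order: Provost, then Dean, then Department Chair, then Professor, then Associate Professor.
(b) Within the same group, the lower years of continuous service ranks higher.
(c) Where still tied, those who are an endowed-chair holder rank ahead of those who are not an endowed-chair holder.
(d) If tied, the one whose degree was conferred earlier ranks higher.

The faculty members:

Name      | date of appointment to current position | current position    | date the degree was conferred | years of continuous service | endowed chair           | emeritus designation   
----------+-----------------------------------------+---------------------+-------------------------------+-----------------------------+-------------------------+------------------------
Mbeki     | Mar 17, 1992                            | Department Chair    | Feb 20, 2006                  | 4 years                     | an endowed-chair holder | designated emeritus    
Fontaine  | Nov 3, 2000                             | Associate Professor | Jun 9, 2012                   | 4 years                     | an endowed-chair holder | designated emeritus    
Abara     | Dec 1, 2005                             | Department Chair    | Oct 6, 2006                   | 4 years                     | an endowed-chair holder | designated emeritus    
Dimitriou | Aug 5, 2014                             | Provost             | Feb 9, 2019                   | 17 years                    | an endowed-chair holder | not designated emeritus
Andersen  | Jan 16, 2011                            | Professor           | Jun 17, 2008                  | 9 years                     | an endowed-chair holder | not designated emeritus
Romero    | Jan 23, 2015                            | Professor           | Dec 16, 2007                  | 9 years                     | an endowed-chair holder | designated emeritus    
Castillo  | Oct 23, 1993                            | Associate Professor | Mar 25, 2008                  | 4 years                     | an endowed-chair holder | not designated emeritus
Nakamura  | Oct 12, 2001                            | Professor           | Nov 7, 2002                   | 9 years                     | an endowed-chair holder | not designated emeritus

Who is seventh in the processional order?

Castillo

By current position: Dimitriou (Provost); then Mbeki and Abara (Department Chair); then Nakamura, Romero and Andersen (Professor); then Castillo and Fontaine (Associate Professor).
Mbeki and Abara both have years of continuous service 4 years, so the next rule applies.
Mbeki and Abara are each an endowed-chair holder, so the next rule applies.
Among Mbeki and Abara, by date the degree was conferred (earlier first): Mbeki (Feb 20, 2006) before Abara (Oct 6, 2006).
Nakamura, Romero and Andersen all have years of continuous service 9 years, so the next rule applies.
Nakamura, Romero and Andersen are each an endowed-chair holder, so the next rule applies.
Among Nakamura, Romero and Andersen, by date the degree was conferred (earlier first): Nakamura (Nov 7, 2002) before Romero (Dec 16, 2007) before Andersen (Jun 17, 2008).
Castillo and Fontaine both have years of continuous service 4 years, so the next rule applies.
Castillo and Fontaine are each an endowed-chair holder, so the next rule applies.
Among Castillo and Fontaine, by date the degree was conferred (earlier first): Castillo (Mar 25, 2008) before Fontaine (Jun 9, 2012).
Order: Dimitriou, Mbeki, Abara, Nakamura, Romero, Andersen, Castillo, Fontaine.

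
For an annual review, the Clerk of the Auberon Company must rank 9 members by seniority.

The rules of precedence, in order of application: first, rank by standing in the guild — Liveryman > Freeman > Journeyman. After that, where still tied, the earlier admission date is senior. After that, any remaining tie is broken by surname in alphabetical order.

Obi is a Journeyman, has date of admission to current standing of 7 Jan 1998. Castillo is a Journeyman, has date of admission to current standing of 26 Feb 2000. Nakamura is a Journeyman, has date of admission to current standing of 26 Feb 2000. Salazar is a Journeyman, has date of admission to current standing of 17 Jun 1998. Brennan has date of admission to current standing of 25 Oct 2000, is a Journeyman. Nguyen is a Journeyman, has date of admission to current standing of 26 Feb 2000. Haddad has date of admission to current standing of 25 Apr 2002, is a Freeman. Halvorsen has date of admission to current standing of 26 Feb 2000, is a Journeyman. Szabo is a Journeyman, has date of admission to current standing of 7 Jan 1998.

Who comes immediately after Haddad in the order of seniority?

Obi

By standing in the guild: Haddad (Freeman); then Obi, Szabo, Salazar, Castillo, Halvorsen, Nakamura, Nguyen and Brennan (Journeyman).
Among Obi, Szabo, Salazar, Castillo, Halvorsen, Nakamura, Nguyen and Brennan, by date of admission to current standing (earlier first): Obi and Szabo (7 Jan 1998) before Salazar (17 Jun 1998) before Castillo, Halvorsen, Nakamura and Nguyen (26 Feb 2000) before Brennan (25 Oct 2000).
Among Obi and Szabo, alphabetically by surname: Obi before Szabo.
Among Castillo, Halvorsen, Nakamura and Nguyen, alphabetically by surname: Castillo before Halvorsen before Nakamura before Nguyen.
Order: Haddad, Obi, Szabo, Salazar, Castillo, Halvorsen, Nakamura, Nguyen, Brennan.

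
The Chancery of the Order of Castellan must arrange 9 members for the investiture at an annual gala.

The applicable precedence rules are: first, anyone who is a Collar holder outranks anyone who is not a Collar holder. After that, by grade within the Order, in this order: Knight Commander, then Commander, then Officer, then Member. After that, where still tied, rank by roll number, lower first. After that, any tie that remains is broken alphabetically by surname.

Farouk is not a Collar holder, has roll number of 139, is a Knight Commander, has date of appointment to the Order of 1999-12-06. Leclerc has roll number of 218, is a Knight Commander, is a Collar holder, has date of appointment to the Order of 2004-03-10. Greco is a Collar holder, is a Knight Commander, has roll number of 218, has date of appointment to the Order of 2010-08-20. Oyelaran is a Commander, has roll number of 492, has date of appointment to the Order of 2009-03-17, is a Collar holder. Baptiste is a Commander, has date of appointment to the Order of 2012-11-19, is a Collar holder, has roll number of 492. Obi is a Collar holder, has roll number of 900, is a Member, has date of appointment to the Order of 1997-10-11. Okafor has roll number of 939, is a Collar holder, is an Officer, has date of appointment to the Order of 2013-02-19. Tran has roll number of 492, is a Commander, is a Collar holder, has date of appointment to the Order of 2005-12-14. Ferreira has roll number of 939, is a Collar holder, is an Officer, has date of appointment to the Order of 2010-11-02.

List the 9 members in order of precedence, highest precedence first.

Greco, Leclerc, Baptiste, Oyelaran, Tran, Ferreira, Okafor, Obi, Farouk

By the first rule: Greco, Leclerc, Baptiste, Oyelaran, Tran, Ferreira, Okafor and Obi (each a Collar holder); then Farouk (not a Collar holder).
Among Greco, Leclerc, Baptiste, Oyelaran, Tran, Ferreira, Okafor and Obi, by grade within the Order: Greco and Leclerc (Knight Commander) before Baptiste, Oyelaran and Tran (Commander) before Ferreira and Okafor (Officer) before Obi (Member).
Greco and Leclerc both have roll number 218, so the next rule applies.
Among Greco and Leclerc, alphabetically by surname: Greco before Leclerc.
Baptiste, Oyelaran and Tran all have roll number 492, so the next rule applies.
Among Baptiste, Oyelaran and Tran, alphabetically by surname: Baptiste before Oyelaran before Tran.
Ferreira and Okafor both have roll number 939, so the next rule applies.
Among Ferreira and Okafor, alphabetically by surname: Ferreira before Okafor.
Full order: Greco, Leclerc, Baptiste, Oyelaran, Tran, Ferreira, Okafor, Obi, Farouk.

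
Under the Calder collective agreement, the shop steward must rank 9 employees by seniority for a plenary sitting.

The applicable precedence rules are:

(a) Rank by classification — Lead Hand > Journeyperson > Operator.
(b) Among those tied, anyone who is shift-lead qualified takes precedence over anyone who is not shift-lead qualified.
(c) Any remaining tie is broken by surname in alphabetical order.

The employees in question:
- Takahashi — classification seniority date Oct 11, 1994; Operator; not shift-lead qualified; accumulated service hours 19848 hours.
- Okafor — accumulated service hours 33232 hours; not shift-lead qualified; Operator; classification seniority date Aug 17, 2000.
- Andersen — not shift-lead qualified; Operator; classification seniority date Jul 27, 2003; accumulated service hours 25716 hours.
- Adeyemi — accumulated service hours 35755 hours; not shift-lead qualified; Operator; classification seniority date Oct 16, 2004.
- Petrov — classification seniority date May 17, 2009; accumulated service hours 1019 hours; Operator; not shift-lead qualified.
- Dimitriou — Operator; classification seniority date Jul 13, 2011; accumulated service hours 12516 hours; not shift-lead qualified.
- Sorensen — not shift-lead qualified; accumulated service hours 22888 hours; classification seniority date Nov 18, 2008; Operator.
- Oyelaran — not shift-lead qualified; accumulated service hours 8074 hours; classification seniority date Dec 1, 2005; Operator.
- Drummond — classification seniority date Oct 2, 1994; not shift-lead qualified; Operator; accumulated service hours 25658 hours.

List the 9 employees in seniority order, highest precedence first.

By classification: Adeyemi, Andersen, Dimitriou, Drummond, Okafor, Oyelaran, Petrov, Sorensen and Takahashi (Operator).
Adeyemi, Andersen, Dimitriou, Drummond, Okafor, Oyelaran, Petrov, Sorensen and Takahashi are each not shift-lead qualified, so the next rule applies.
Among Adeyemi, Andersen, Dimitriou, Drummond, Okafor, Oyelaran, Petrov, Sorensen and Takahashi, alphabetically by surname: Adeyemi before Andersen before Dimitriou before Drummond before Okafor before Oyelaran before Petrov before Sorensen before Takahashi.
Full order: Adeyemi, Andersen, Dimitriou, Drummond, Okafor, Oyelaran, Petrov, Sorensen, Takahashi.

Adeyemi, Andersen, Dimitriou, Drummond, Okafor, Oyelaran, Petrov, Sorensen, Takahashi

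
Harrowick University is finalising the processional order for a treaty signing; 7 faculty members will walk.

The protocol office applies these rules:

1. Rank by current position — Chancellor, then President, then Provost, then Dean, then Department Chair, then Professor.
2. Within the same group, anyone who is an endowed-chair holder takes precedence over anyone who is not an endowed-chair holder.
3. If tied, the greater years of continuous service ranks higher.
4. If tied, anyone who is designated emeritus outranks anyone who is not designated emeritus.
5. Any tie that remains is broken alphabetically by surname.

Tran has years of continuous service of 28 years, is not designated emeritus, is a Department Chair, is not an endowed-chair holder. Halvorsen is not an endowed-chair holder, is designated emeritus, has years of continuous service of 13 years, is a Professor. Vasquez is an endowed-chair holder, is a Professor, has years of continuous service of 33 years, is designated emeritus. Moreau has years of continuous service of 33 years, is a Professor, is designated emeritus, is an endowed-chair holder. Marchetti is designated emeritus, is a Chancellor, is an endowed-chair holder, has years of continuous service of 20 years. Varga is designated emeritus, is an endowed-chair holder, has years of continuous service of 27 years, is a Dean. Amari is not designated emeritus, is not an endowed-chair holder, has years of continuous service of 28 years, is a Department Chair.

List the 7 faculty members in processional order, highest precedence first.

Marchetti, Varga, Amari, Tran, Moreau, Vasquez, Halvorsen

By current position: Marchetti (Chancellor); then Varga (Dean); then Amari and Tran (Department Chair); then Moreau, Vasquez and Halvorsen (Professor).
Amari and Tran are each not an endowed-chair holder, so the next rule applies.
Amari and Tran both have years of continuous service 28 years, so the next rule applies.
Amari and Tran are each not designated emeritus, so the next rule applies.
Among Amari and Tran, alphabetically by surname: Amari before Tran.
Among Moreau, Vasquez and Halvorsen, an endowed-chair holder before not an endowed-chair holder: Moreau and Vasquez (an endowed-chair holder) before Halvorsen (not an endowed-chair holder).
Moreau and Vasquez both have years of continuous service 33 years, so the next rule applies.
Moreau and Vasquez are each designated emeritus, so the next rule applies.
Among Moreau and Vasquez, alphabetically by surname: Moreau before Vasquez.
Full order: Marchetti, Varga, Amari, Tran, Moreau, Vasquez, Halvorsen.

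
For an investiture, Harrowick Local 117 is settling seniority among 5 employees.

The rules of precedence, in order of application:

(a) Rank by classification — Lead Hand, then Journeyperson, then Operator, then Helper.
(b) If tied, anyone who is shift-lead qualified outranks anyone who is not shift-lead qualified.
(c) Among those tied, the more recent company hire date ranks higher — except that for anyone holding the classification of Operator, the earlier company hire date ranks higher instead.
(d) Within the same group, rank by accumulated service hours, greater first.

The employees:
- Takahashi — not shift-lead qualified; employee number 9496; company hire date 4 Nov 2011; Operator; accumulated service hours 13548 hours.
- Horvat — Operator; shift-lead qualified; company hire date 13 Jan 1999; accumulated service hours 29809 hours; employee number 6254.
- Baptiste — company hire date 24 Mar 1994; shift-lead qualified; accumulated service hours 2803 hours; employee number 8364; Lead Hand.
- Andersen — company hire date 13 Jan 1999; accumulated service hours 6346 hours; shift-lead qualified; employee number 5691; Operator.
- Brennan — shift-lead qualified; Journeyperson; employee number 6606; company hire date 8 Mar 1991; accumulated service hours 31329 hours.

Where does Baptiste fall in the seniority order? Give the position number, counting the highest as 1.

1

By classification: Baptiste (Lead Hand); then Brennan (Journeyperson); then Horvat, Andersen and Takahashi (Operator).
Among Horvat, Andersen and Takahashi, shift-lead qualified before not shift-lead qualified: Horvat and Andersen (shift-lead qualified) before Takahashi (not shift-lead qualified).
Horvat and Andersen both have company hire date 13 Jan 1999, so the next rule applies.
Among Horvat and Andersen, by accumulated service hours (higher first): Horvat (29809 hours) before Andersen (6346 hours).
Order: Baptiste, Brennan, Horvat, Andersen, Takahashi. So position 1.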